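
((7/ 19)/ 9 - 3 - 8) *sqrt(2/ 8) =-937/ 171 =-5.48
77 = 77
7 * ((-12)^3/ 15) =-806.40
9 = 9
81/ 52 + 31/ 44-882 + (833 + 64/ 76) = -249397/ 5434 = -45.90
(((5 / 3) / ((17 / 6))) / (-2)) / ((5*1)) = -1 / 17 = -0.06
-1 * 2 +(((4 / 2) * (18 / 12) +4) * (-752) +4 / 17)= -89518 / 17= -5265.76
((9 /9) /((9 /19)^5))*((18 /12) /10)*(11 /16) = 27237089 /6298560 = 4.32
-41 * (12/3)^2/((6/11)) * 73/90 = -131692/135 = -975.50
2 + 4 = 6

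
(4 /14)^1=2 /7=0.29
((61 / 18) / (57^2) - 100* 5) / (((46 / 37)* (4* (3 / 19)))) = -1081914743 / 1699056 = -636.77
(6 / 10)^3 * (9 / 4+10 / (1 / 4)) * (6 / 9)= 1521 / 250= 6.08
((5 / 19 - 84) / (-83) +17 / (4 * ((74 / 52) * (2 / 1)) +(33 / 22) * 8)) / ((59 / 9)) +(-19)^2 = 537810559 / 1488688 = 361.26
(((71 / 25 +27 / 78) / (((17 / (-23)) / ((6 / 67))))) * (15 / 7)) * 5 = -428697 / 103649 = -4.14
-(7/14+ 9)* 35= -665/2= -332.50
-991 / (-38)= 991 / 38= 26.08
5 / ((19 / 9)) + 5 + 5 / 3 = 515 / 57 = 9.04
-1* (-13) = 13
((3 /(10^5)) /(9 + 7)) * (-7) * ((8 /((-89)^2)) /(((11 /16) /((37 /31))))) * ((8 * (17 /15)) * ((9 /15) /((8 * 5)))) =-13209 /4220407812500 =-0.00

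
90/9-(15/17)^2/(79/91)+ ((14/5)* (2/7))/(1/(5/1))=13.10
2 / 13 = 0.15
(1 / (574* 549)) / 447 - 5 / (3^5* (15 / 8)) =-41736661 / 3803255694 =-0.01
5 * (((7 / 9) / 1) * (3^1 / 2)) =35 / 6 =5.83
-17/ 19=-0.89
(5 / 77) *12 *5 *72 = 21600 / 77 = 280.52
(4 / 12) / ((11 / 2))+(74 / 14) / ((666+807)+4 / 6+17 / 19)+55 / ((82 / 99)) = 645243086 / 9707775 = 66.47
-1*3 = -3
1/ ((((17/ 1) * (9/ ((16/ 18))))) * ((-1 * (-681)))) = 8/ 937737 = 0.00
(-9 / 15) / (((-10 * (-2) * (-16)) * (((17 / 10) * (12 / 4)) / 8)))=1 / 340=0.00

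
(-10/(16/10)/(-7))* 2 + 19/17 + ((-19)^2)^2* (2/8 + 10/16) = 114033.78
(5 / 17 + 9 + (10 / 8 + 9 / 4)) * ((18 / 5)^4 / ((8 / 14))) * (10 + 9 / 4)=195786801 / 4250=46067.48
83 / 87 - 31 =-2614 / 87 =-30.05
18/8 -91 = -355/4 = -88.75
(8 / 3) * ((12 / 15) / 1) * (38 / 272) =76 / 255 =0.30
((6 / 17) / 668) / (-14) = -3 / 79492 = -0.00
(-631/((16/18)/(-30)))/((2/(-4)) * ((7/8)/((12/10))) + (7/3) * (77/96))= 3066660/217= 14132.07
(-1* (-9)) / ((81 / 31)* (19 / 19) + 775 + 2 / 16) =248 / 21431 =0.01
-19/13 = -1.46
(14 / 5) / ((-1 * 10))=-7 / 25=-0.28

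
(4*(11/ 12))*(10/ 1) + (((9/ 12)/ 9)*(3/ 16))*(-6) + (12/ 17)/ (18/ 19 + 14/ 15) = 4040069/ 109344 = 36.95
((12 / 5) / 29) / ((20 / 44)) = 132 / 725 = 0.18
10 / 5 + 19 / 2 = 23 / 2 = 11.50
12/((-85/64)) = -768/85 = -9.04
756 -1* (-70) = 826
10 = 10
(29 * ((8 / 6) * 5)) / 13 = 14.87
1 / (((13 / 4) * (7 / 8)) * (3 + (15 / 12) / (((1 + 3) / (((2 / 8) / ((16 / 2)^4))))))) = 0.12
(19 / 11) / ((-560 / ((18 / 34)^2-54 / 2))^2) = 25749009 / 6548046400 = 0.00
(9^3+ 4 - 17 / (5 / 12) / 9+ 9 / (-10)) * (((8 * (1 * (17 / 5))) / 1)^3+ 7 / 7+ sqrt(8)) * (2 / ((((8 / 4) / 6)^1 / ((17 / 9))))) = 742118 * sqrt(2) / 45+ 103714330031 / 625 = 165966250.57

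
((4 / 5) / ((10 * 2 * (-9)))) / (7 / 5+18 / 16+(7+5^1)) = -8 / 26145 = -0.00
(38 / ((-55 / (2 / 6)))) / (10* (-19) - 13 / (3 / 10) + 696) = -0.00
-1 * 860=-860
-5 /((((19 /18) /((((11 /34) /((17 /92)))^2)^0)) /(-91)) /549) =236647.89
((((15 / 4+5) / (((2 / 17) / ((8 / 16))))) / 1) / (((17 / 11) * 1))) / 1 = 24.06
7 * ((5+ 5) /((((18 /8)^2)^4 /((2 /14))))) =0.02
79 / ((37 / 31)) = 2449 / 37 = 66.19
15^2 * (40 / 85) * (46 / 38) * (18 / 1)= 745200 / 323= 2307.12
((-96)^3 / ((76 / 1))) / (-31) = 221184 / 589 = 375.52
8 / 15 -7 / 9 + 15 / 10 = 113 / 90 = 1.26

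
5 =5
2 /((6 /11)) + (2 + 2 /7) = 125 /21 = 5.95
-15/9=-5/3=-1.67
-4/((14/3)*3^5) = -2/567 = -0.00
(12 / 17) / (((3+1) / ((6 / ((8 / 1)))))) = 9 / 68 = 0.13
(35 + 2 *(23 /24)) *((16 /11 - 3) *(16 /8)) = -7531 /66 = -114.11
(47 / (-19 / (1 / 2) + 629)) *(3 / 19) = 47 / 3743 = 0.01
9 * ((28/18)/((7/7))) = 14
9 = 9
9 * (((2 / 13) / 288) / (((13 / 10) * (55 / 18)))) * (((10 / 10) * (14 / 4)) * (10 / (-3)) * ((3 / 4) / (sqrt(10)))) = -63 * sqrt(10) / 59488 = -0.00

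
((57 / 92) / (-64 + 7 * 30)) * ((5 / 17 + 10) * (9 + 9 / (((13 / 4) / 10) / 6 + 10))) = 12535425 / 28999688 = 0.43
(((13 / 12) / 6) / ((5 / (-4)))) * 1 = -13 / 90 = -0.14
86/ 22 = 43/ 11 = 3.91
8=8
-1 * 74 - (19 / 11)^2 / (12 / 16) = -28306 / 363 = -77.98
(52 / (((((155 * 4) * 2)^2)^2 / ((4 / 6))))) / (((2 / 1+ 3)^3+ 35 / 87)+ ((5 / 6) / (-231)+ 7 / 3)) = 87087 / 758626103804960000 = 0.00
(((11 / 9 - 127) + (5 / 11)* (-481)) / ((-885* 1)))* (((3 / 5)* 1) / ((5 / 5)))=34097 / 146025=0.23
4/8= 1/2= 0.50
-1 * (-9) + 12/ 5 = 57/ 5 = 11.40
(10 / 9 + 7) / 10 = 0.81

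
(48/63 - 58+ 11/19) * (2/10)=-22607/1995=-11.33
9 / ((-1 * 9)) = -1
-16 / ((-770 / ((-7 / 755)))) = -8 / 41525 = -0.00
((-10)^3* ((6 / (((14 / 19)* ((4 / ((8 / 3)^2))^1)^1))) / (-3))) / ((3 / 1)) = 304000 / 189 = 1608.47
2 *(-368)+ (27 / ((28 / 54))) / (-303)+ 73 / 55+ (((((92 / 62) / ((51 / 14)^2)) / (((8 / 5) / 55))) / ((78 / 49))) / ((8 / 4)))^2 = -4511994487995500306299 / 6152270075034042960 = -733.39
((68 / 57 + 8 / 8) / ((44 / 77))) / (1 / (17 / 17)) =875 / 228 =3.84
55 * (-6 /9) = -110 /3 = -36.67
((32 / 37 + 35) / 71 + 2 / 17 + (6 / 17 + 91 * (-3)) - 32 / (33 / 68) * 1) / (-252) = 124518235 / 92846061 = 1.34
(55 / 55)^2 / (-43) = -1 / 43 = -0.02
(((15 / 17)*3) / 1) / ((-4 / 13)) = -585 / 68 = -8.60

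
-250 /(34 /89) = -11125 /17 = -654.41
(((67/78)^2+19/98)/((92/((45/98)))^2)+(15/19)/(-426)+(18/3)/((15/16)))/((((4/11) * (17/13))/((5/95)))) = 1278206422512916237/1804977104510827520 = 0.71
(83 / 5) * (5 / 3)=83 / 3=27.67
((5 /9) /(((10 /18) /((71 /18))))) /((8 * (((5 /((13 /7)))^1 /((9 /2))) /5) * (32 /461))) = 425503 /7168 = 59.36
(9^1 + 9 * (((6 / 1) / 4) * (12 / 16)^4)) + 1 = 7307 / 512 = 14.27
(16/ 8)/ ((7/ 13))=26/ 7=3.71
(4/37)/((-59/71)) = -284/2183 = -0.13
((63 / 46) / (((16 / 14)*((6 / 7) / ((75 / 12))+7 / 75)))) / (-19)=-231525 / 846032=-0.27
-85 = -85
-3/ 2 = -1.50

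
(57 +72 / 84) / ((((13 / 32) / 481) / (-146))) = -70009920 / 7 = -10001417.14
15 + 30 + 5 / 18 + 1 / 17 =13873 / 306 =45.34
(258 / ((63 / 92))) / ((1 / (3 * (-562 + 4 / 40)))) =-22228764 / 35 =-635107.54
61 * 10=610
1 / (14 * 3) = 1 / 42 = 0.02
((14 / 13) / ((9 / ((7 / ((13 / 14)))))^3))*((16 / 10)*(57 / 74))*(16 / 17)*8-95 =-1945412183461 / 21827315835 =-89.13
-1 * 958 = -958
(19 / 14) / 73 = 19 / 1022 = 0.02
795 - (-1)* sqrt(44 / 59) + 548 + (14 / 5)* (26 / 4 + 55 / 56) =2* sqrt(649) / 59 + 27279 / 20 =1364.81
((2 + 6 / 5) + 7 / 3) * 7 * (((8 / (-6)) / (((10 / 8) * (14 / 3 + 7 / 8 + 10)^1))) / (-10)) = 37184 / 139875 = 0.27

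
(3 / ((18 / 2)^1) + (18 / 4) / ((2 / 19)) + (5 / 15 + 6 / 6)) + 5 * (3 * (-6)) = -547 / 12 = -45.58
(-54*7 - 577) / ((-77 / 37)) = 35335 / 77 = 458.90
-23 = -23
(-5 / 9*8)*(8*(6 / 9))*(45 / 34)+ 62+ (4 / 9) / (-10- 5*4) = 70256 / 2295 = 30.61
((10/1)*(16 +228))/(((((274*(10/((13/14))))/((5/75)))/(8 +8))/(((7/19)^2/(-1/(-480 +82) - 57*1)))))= -2719136/1294536975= -0.00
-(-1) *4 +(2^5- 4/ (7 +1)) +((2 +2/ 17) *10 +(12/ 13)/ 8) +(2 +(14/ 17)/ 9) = 117119/ 1989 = 58.88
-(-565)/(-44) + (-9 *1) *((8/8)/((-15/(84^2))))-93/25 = 4638743/1100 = 4217.04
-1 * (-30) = 30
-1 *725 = -725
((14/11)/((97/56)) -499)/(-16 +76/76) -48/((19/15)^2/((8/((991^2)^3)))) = 181791733169852714178713449/5472739889256807992797005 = 33.22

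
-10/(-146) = 5/73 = 0.07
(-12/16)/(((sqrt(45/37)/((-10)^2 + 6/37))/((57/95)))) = -5559 * sqrt(185)/1850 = -40.87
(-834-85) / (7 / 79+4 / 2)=-72601 / 165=-440.01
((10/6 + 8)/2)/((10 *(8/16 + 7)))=29/450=0.06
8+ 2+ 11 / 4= 51 / 4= 12.75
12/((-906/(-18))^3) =324/3442951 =0.00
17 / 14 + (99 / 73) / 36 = 2559 / 2044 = 1.25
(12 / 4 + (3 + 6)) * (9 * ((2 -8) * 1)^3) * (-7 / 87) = 54432 / 29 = 1876.97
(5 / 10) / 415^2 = 1 / 344450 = 0.00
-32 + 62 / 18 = -28.56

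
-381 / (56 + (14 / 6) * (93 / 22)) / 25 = -2794 / 12075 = -0.23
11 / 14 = 0.79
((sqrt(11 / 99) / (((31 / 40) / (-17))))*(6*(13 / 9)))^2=312582400 / 77841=4015.65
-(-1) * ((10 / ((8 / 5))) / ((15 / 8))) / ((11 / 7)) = 70 / 33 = 2.12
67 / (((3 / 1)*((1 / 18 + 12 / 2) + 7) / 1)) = 402 / 235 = 1.71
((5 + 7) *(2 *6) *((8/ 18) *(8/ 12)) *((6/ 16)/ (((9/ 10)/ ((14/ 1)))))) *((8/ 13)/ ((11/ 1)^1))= 17920/ 1287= 13.92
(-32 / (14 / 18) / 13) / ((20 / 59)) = -4248 / 455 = -9.34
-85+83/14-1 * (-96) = 237/14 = 16.93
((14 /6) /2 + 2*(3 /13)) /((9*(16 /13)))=127 /864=0.15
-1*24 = -24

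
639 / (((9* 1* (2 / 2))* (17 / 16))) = 1136 / 17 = 66.82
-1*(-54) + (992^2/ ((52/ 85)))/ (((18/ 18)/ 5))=104557502/ 13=8042884.77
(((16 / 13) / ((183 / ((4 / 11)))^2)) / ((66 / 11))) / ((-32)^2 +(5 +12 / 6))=128 / 162933663321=0.00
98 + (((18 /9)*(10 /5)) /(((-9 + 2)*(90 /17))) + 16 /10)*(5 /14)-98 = 235 /441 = 0.53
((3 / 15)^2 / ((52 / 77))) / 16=77 / 20800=0.00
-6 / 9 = -2 / 3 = -0.67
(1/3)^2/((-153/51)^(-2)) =1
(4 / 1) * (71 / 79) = 284 / 79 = 3.59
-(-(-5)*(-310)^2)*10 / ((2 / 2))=-4805000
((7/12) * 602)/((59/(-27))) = -18963/118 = -160.70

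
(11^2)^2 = 14641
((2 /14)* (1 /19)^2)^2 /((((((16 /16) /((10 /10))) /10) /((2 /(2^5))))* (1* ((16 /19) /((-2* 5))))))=-25 /21509824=-0.00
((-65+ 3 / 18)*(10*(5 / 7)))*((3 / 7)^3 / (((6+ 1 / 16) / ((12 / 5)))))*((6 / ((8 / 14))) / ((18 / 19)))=-5321520 / 33271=-159.94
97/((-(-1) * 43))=97/43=2.26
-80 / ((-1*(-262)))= -40 / 131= -0.31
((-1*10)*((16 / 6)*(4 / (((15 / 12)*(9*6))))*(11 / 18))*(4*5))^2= 198246400 / 531441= 373.04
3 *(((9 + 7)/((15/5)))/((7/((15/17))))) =240/119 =2.02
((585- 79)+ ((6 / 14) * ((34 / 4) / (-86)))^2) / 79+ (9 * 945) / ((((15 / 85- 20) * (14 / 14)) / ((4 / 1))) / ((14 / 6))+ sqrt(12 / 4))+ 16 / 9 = -1405194214685966653 / 117632193947856- 642342960 * sqrt(3) / 114131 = -21693.85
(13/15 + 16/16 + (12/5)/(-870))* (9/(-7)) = -12162/5075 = -2.40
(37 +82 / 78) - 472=-16924 / 39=-433.95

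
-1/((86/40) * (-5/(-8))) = -0.74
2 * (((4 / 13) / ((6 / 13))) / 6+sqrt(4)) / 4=19 / 18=1.06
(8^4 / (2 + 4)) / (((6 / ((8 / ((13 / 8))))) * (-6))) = -32768 / 351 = -93.36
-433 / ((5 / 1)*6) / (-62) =433 / 1860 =0.23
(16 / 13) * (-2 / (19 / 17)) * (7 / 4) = -952 / 247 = -3.85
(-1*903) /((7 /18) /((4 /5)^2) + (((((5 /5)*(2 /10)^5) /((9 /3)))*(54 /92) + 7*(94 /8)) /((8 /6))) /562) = -1313120025000 /1043229809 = -1258.71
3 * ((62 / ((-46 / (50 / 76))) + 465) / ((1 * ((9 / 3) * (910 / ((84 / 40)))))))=243381 / 227240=1.07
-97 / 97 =-1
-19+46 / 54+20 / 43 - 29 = -54199 / 1161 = -46.68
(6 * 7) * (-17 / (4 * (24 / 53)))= -6307 / 16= -394.19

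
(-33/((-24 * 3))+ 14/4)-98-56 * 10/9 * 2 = -15731/72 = -218.49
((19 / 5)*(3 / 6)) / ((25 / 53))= 1007 / 250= 4.03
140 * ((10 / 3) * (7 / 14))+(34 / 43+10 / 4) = 61049 / 258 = 236.62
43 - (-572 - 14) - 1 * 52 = 577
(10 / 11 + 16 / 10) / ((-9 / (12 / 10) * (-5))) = 0.07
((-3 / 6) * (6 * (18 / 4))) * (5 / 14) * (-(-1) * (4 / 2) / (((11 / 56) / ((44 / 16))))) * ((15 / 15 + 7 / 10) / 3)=-153 / 2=-76.50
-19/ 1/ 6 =-19/ 6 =-3.17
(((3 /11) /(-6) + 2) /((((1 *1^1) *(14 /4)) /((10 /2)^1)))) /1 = 215 /77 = 2.79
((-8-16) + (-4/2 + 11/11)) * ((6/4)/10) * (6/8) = -45/16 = -2.81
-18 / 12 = -1.50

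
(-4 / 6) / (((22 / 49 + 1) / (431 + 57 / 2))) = -45031 / 213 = -211.41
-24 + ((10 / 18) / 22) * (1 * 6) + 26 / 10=-3506 / 165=-21.25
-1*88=-88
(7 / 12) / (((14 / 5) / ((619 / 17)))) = 3095 / 408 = 7.59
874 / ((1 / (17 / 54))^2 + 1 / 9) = 2273274 / 26533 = 85.68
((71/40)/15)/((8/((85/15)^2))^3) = 1713767399/223948800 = 7.65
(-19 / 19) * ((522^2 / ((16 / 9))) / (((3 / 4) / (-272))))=55586736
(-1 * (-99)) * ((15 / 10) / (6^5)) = 11 / 576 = 0.02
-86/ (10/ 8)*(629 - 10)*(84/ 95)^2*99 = -3296291.75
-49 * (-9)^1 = 441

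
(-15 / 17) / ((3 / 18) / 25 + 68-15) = -2250 / 135167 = -0.02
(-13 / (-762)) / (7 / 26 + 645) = 169 / 6392037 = 0.00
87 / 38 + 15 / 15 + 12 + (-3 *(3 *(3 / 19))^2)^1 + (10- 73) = -34933 / 722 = -48.38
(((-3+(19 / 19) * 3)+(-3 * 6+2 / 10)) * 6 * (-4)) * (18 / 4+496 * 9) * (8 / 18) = 4242096 / 5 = 848419.20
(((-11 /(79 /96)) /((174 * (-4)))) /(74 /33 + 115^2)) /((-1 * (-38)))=726 /19000364971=0.00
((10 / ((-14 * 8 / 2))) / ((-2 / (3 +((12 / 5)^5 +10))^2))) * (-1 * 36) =-107724027663 / 3906250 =-27577.35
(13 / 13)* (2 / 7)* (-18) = -36 / 7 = -5.14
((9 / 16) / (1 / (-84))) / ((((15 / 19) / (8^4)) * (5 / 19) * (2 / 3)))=-34933248 / 25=-1397329.92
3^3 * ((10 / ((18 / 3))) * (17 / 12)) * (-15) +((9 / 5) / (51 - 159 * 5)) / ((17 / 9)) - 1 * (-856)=-100.25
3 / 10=0.30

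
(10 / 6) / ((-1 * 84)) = -5 / 252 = -0.02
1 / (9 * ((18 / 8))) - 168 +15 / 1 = -12389 / 81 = -152.95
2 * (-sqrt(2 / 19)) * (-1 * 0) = 0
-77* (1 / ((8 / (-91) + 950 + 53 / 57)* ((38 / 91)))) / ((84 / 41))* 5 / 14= -2667665 / 78912272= -0.03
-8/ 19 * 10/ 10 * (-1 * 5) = 40/ 19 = 2.11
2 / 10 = 1 / 5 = 0.20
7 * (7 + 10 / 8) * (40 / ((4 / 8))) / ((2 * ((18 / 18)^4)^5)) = 2310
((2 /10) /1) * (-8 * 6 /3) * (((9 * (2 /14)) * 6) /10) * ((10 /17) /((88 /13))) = -1404 /6545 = -0.21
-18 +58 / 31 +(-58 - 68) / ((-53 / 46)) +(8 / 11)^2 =18639448 / 198803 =93.76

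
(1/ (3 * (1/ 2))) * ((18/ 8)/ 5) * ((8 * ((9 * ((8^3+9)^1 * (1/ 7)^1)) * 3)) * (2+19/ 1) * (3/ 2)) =759618/ 5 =151923.60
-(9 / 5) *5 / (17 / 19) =-171 / 17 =-10.06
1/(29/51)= 51/29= 1.76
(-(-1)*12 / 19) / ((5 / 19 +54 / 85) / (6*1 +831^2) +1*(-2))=-704378340 / 2230529959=-0.32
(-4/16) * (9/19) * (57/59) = -27/236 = -0.11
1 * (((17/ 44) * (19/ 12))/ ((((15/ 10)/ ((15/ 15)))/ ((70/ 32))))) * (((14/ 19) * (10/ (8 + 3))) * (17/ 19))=354025/ 662112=0.53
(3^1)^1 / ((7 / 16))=48 / 7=6.86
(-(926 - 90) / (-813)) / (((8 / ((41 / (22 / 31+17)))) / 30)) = 8.93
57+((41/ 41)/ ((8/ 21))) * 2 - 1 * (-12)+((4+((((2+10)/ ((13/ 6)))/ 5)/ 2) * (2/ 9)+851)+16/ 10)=930.97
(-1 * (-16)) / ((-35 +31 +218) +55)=16 / 269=0.06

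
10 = 10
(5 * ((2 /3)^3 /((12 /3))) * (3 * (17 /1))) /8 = 85 /36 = 2.36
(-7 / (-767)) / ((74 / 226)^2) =89383 / 1050023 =0.09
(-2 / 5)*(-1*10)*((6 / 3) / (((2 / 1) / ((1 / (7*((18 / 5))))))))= 0.16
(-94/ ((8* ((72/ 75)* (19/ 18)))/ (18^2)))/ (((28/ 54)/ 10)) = -38545875/ 532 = -72454.65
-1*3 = -3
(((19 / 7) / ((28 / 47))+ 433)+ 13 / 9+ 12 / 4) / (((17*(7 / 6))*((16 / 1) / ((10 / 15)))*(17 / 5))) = 3898445 / 14274288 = 0.27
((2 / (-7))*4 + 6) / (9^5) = 34 / 413343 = 0.00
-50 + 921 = 871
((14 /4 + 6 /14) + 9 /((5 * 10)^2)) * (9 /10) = 619317 /175000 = 3.54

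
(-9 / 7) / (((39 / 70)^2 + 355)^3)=-151263000000 / 5277302981406352261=-0.00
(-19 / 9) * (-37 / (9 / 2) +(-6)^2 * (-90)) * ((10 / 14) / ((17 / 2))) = 5554460 / 9639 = 576.25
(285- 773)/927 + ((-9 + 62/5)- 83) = -371386/4635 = -80.13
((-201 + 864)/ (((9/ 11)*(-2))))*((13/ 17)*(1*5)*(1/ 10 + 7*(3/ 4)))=-198913/ 24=-8288.04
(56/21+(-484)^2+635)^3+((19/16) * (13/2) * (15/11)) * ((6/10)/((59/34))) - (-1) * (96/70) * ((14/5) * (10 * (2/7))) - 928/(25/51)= 635887684701596981617307/49064400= 12960266195074167.45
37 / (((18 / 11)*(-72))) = -407 / 1296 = -0.31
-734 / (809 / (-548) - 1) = 402232 / 1357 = 296.41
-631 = -631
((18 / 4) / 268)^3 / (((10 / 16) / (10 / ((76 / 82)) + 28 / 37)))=5917293 / 67659644480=0.00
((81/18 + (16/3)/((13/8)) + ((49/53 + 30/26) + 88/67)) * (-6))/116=-3094913/5354908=-0.58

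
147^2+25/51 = 1102084/51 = 21609.49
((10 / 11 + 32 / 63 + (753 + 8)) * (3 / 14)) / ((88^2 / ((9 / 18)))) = 528355 / 50088192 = 0.01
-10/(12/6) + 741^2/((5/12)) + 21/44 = 289913773/220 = 1317789.88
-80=-80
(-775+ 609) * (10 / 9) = -1660 / 9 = -184.44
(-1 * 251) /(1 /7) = -1757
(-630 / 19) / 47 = -0.71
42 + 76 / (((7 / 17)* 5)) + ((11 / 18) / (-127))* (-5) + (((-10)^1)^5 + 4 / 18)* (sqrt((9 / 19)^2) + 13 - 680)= 33774852945121 / 506730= 66652562.40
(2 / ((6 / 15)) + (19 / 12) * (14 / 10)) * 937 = 405721 / 60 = 6762.02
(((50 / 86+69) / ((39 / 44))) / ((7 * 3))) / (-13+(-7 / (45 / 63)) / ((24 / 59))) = -5265920 / 52250289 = -0.10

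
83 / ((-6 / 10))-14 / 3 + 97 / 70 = -9913 / 70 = -141.61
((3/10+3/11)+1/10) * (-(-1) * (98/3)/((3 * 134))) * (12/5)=7252/55275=0.13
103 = 103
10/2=5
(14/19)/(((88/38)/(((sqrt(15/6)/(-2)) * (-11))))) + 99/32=7 * sqrt(10)/8 + 99/32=5.86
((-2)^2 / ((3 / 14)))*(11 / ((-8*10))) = -77 / 30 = -2.57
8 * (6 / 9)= 16 / 3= 5.33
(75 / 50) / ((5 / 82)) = 123 / 5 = 24.60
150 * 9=1350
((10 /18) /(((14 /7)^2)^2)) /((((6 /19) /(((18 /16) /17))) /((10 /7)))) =475 /45696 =0.01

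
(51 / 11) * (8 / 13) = 408 / 143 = 2.85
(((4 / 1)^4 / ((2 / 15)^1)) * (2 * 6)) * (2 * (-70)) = -3225600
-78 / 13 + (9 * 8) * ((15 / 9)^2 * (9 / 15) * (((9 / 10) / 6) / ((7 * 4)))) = -75 / 14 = -5.36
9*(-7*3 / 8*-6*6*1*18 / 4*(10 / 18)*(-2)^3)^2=32148900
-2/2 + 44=43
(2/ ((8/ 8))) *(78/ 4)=39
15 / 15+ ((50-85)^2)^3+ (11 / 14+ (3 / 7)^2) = 180150031443 / 98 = 1838265626.97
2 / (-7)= -0.29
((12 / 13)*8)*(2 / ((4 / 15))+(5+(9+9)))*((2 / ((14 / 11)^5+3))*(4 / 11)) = 342950784 / 13272701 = 25.84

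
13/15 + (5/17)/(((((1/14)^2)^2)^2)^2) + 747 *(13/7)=1143425502349922324252/1785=640574511120404663.45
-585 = -585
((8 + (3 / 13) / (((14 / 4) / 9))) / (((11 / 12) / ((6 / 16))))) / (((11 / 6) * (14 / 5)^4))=6598125 / 211499288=0.03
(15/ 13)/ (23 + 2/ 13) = 15/ 301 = 0.05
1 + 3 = 4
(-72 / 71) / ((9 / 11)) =-88 / 71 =-1.24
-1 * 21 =-21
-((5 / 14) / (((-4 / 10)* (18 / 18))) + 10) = -255 / 28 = -9.11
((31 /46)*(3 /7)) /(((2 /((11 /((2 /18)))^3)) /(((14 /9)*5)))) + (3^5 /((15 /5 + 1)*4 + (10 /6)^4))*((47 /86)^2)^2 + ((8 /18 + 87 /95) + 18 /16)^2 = 7701977537885649586253483 /7067099836946404800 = 1089835.68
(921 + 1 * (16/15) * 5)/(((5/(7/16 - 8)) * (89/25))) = -1681295/4272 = -393.56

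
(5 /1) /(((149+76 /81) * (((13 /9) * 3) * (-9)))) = -27 /31577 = -0.00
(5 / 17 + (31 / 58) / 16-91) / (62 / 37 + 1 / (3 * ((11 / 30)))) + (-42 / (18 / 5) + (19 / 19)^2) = -2277661493 / 49789056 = -45.75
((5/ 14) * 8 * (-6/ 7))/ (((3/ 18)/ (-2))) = 1440/ 49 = 29.39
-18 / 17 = -1.06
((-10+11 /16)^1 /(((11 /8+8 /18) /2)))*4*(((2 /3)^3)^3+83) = -973983796 /286497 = -3399.63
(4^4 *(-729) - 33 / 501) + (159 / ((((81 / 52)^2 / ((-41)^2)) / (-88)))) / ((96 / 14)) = -1600271.02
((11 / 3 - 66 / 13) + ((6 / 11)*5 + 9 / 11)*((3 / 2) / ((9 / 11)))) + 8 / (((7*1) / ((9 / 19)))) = 5.63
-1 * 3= -3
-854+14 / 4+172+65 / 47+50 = -58949 / 94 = -627.12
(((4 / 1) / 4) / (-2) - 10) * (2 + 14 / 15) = -154 / 5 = -30.80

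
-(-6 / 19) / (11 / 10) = 60 / 209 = 0.29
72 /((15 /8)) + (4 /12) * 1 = 581 /15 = 38.73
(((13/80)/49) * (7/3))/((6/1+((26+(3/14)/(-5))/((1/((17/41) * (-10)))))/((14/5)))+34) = 3731/753000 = 0.00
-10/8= -5/4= -1.25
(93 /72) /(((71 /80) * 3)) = 310 /639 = 0.49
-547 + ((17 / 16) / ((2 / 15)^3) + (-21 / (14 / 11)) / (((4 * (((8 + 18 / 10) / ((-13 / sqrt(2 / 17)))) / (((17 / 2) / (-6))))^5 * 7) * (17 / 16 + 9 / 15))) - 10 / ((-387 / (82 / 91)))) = -26186166344626234375 * sqrt(34) / 87251931145580544 - 445073137 / 4507776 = -1848.73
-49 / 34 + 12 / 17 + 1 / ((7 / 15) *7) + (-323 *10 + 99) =-5216961 / 1666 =-3131.43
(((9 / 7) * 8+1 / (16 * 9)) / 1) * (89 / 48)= 923375 / 48384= 19.08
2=2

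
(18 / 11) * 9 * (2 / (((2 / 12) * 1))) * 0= 0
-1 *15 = -15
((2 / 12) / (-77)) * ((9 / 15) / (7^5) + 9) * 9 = -1134477 / 6470695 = -0.18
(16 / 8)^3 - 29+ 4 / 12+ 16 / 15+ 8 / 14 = -666 / 35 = -19.03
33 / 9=11 / 3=3.67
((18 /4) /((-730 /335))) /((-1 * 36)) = 67 /1168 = 0.06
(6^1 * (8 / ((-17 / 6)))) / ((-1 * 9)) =32 / 17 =1.88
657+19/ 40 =26299/ 40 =657.48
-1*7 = -7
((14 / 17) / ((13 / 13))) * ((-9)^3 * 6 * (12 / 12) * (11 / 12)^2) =-205821 / 68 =-3026.78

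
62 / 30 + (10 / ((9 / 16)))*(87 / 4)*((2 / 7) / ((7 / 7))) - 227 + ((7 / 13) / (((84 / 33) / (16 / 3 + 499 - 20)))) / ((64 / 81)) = 1771967 / 116480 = 15.21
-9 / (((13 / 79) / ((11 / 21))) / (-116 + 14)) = 2922.13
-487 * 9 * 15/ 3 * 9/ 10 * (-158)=3116313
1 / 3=0.33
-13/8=-1.62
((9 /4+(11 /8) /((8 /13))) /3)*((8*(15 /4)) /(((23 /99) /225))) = 31964625 /736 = 43430.20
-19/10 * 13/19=-13/10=-1.30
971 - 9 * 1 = 962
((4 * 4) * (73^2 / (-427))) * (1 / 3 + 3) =-852640 / 1281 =-665.60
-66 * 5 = -330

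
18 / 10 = 1.80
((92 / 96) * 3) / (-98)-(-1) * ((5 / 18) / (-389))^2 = -281906123 / 9609488784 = -0.03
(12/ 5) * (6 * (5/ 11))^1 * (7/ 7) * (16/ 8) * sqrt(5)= 29.27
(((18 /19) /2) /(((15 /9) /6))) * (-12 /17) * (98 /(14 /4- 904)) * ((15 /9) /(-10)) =-63504 /2908615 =-0.02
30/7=4.29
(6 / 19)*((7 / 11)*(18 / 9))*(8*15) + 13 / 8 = 83357 / 1672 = 49.85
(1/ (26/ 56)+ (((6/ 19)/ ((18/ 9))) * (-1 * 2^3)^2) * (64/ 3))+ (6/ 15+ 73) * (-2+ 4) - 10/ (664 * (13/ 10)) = 74730493/ 205010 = 364.52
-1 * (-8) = 8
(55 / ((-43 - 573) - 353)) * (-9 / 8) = 165 / 2584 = 0.06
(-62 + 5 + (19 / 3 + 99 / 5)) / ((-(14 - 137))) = -463 / 1845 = -0.25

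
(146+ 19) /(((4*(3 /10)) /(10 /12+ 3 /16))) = 13475 /96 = 140.36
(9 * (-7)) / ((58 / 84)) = -2646 / 29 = -91.24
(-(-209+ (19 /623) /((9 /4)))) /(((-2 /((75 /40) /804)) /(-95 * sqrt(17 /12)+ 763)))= -638623915 /3434688+ 556598825 * sqrt(51) /144256896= -158.38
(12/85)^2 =144/7225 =0.02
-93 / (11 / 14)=-1302 / 11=-118.36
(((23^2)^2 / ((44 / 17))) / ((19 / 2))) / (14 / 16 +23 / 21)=399612948 / 69179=5776.51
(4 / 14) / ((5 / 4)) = 8 / 35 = 0.23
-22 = -22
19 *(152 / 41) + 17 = 3585 / 41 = 87.44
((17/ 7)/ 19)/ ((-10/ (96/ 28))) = -204/ 4655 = -0.04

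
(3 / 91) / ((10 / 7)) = 3 / 130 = 0.02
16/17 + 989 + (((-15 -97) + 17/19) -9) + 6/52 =869.95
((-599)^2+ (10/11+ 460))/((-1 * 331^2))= -3951881/1205171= -3.28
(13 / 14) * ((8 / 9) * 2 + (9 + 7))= 1040 / 63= 16.51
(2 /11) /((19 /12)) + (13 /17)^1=3125 /3553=0.88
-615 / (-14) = 615 / 14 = 43.93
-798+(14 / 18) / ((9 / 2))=-64624 / 81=-797.83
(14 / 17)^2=0.68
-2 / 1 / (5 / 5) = -2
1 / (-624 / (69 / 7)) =-23 / 1456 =-0.02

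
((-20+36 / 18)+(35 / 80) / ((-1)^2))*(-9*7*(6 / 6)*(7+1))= 17703 / 2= 8851.50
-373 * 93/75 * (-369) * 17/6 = 24178233/50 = 483564.66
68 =68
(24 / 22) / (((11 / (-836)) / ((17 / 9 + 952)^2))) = -75439314.48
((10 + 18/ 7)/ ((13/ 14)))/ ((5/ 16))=2816/ 65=43.32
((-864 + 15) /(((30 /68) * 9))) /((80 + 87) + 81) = -4811 /5580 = -0.86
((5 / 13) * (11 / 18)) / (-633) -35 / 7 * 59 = -295.00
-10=-10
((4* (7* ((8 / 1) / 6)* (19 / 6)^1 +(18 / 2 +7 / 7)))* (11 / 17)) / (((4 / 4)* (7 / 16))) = 250624 / 1071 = 234.01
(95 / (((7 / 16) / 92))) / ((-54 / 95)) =-6642400 / 189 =-35144.97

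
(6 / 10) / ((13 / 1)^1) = 3 / 65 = 0.05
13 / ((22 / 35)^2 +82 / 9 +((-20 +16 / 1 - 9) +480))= 143325 / 5253481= 0.03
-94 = -94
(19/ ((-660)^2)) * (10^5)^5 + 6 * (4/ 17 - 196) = 8074999999999999978254848/ 18513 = 436179981634527087897.96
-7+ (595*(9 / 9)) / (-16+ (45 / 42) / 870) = -574077 / 12991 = -44.19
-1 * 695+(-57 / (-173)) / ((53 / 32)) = -6370631 / 9169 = -694.80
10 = 10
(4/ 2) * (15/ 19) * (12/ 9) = 40/ 19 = 2.11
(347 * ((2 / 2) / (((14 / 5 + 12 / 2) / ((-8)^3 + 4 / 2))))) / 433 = -442425 / 9526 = -46.44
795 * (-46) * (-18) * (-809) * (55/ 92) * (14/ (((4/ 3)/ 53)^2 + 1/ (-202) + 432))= -4552233166556460/ 441219827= -10317381.24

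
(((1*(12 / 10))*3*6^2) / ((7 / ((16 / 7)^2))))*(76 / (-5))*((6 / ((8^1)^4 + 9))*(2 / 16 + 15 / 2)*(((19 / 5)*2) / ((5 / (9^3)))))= -18156.97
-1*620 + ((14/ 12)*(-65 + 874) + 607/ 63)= 42017/ 126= 333.47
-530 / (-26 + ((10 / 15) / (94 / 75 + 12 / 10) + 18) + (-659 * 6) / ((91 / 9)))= 4437160 / 3338613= 1.33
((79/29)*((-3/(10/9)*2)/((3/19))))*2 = -27018/145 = -186.33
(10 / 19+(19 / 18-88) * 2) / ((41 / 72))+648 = 267632 / 779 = 343.56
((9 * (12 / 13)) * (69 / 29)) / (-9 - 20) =-7452 / 10933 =-0.68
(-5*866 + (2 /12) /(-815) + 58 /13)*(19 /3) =-5224515367 /190710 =-27395.08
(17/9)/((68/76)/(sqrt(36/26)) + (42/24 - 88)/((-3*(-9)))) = -0.78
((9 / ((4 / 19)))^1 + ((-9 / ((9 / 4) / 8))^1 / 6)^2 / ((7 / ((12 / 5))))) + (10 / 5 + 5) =24991 / 420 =59.50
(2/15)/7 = 2/105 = 0.02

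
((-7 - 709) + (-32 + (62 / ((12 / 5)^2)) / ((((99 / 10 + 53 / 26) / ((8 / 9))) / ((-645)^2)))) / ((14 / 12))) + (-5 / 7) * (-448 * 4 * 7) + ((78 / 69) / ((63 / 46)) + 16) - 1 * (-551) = 7200478921 / 24444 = 294570.40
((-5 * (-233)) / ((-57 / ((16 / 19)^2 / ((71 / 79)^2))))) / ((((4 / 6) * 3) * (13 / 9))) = -2791973760 / 449490847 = -6.21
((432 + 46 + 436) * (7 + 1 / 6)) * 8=157208 / 3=52402.67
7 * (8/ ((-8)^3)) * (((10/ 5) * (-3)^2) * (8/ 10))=-63/ 40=-1.58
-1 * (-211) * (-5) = -1055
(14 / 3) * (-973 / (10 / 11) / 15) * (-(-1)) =-74921 / 225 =-332.98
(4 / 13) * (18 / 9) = 8 / 13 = 0.62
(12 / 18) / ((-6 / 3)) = -0.33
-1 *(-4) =4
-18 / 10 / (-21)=0.09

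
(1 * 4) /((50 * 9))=2 /225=0.01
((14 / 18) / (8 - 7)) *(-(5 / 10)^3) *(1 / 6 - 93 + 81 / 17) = 62881 / 7344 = 8.56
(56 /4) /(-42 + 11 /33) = -42 /125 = -0.34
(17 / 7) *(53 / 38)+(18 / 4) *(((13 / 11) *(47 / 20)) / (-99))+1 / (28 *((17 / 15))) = 3.29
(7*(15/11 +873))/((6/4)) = 44884/11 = 4080.36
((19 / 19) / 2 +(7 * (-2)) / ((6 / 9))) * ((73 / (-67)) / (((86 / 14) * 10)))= 20951 / 57620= 0.36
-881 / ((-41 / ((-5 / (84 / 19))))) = -83695 / 3444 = -24.30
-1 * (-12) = 12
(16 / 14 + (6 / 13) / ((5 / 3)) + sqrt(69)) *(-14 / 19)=-14 *sqrt(69) / 19 - 68 / 65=-7.17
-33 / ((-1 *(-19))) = -33 / 19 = -1.74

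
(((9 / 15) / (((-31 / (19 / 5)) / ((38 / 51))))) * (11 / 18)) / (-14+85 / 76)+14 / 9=1827054 / 1172575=1.56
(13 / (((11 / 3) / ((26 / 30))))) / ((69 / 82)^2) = 1136356 / 261855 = 4.34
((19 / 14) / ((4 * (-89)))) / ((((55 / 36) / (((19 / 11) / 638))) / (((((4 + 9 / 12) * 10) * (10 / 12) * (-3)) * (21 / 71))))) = 925965 / 3902513296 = 0.00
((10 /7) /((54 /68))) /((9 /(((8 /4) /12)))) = 170 /5103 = 0.03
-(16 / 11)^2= -256 / 121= -2.12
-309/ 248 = -1.25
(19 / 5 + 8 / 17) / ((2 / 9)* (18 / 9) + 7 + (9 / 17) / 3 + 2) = 0.44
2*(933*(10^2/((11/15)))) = 2799000/11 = 254454.55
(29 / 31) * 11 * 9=2871 / 31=92.61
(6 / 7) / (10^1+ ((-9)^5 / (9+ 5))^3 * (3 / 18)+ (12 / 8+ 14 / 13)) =-20384 / 297398301615397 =-0.00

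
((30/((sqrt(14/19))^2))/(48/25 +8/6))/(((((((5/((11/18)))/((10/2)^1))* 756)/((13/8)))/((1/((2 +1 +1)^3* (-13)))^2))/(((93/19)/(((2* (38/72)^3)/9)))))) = 31073625/8733332701184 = 0.00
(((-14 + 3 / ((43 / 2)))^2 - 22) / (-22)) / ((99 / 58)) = -3040534 / 671187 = -4.53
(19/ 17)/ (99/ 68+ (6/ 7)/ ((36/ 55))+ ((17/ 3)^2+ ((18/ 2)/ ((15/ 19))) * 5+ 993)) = 0.00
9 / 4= 2.25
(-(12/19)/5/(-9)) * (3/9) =4/855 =0.00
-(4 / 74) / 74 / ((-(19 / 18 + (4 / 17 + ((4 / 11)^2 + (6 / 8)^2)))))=296208 / 805170505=0.00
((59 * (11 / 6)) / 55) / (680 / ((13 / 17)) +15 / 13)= 767 / 347250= 0.00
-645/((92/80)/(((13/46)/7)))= -83850/3703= -22.64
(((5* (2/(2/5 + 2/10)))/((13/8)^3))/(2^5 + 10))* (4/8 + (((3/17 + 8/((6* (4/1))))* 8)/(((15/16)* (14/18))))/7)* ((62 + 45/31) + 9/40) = 9113763616/1191395751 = 7.65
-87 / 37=-2.35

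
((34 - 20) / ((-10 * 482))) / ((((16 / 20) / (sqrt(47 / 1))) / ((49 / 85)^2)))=-16807 * sqrt(47) / 13929800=-0.01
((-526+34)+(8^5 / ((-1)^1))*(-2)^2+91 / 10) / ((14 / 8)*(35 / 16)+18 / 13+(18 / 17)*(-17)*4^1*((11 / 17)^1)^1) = 9303562528 / 2926075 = 3179.54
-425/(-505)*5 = 425/101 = 4.21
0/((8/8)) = 0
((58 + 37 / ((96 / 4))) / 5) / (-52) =-1429 / 6240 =-0.23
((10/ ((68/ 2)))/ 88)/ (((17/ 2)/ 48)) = 60/ 3179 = 0.02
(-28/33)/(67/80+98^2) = -2240/25356771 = -0.00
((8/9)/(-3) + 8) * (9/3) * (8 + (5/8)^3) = 6097/32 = 190.53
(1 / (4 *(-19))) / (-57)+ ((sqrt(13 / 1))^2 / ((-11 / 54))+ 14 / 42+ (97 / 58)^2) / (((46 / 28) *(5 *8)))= -17020353281 / 18434652720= -0.92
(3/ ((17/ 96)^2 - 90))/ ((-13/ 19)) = 525312/ 10778963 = 0.05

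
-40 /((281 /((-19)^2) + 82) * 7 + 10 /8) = -57760 /838529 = -0.07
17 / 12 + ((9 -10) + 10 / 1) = 125 / 12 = 10.42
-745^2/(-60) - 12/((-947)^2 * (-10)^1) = 497751415297/53808540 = 9250.42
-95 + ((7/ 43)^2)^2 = -324783694/ 3418801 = -95.00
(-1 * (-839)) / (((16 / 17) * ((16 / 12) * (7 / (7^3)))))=2096661 / 64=32760.33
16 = 16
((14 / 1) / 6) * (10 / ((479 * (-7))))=-10 / 1437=-0.01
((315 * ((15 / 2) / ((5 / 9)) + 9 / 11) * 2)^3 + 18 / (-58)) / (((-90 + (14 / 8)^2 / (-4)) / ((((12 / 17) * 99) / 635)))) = -195823608918505201152 / 220042915895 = -889933711.89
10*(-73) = -730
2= 2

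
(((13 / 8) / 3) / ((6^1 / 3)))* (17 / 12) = 221 / 576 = 0.38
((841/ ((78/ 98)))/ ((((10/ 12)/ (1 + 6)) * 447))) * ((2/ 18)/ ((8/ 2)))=288463/ 522990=0.55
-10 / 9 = -1.11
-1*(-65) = 65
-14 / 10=-7 / 5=-1.40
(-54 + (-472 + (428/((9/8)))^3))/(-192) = -20070912785/69984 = -286792.88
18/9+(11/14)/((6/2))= 95/42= 2.26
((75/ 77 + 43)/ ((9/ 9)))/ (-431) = -3386/ 33187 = -0.10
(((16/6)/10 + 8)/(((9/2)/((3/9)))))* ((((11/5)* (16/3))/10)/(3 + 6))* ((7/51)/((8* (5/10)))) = 38192/13942125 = 0.00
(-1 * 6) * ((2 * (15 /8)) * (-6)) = 135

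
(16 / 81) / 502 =8 / 20331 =0.00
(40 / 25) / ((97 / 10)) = 16 / 97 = 0.16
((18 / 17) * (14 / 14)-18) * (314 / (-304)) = 5652 / 323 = 17.50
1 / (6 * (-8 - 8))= -0.01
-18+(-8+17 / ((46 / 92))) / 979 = -17596 / 979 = -17.97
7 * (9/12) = 21/4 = 5.25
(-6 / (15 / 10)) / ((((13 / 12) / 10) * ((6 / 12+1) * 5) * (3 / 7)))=-448 / 39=-11.49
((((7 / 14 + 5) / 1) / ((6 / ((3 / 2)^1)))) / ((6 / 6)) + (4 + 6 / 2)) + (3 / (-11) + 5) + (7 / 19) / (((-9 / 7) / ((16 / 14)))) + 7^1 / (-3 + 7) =218569 / 15048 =14.52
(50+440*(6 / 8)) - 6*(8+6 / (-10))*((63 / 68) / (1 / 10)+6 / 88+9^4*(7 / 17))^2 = -456414498498271 / 1398760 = -326299364.08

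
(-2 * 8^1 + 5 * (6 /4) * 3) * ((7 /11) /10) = 91 /220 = 0.41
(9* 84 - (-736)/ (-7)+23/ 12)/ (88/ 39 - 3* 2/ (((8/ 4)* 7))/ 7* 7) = 712829/ 1996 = 357.13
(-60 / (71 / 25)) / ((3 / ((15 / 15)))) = -500 / 71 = -7.04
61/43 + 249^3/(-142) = -108718.64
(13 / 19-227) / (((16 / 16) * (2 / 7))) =-15050 / 19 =-792.11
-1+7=6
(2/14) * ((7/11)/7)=1/77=0.01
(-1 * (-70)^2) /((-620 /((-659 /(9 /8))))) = -1291640 /279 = -4629.53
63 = 63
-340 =-340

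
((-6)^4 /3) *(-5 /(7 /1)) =-308.57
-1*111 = -111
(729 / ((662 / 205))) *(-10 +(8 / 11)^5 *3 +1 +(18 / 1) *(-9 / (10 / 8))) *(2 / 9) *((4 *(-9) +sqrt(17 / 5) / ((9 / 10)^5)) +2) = 12546644952222 / 53307881 - 30371931620000 *sqrt(85) / 12953815083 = 213745.47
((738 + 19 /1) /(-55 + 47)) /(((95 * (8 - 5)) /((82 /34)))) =-31037 /38760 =-0.80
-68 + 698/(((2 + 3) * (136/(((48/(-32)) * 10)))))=-5671/68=-83.40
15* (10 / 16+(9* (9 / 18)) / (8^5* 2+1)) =4915815 / 524296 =9.38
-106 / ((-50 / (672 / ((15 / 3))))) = 35616 / 125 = 284.93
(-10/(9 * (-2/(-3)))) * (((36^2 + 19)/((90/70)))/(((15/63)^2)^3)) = -5847978843/625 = -9356766.15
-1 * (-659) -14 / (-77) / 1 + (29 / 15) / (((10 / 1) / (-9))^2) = 3634113 / 5500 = 660.75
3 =3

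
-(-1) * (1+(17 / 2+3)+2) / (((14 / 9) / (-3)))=-783 / 28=-27.96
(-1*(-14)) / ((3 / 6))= 28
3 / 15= 1 / 5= 0.20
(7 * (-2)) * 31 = -434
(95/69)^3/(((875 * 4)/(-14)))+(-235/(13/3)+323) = 2295531725/8541234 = 268.76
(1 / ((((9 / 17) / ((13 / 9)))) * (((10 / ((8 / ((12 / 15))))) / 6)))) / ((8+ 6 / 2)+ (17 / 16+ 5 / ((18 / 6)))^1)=7072 / 5931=1.19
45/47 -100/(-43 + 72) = -3395/1363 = -2.49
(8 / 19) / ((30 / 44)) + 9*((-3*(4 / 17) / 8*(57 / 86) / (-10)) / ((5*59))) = 303715883 / 491670600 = 0.62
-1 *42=-42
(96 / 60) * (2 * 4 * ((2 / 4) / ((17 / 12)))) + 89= 7949 / 85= 93.52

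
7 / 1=7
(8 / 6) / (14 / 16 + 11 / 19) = 608 / 663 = 0.92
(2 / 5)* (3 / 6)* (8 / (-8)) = -1 / 5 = -0.20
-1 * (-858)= 858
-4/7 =-0.57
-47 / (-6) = 47 / 6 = 7.83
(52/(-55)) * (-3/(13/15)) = 36/11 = 3.27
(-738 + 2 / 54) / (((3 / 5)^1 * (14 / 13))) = -1295125 / 1134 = -1142.09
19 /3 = 6.33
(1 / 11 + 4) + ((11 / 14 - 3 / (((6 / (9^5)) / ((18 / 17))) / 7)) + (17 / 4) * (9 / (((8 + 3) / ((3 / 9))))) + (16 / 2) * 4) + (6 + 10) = -104136715 / 476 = -218774.61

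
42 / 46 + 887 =20422 / 23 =887.91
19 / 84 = 0.23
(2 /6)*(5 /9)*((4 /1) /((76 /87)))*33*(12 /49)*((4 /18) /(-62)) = -6380 /259749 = -0.02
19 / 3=6.33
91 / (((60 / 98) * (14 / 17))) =180.48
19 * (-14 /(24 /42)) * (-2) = 931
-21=-21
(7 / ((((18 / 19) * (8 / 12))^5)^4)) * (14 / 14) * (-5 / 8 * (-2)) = 1315649071014108536767446035 / 15335039969789900488704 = 85793.65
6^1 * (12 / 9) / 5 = 8 / 5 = 1.60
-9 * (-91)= 819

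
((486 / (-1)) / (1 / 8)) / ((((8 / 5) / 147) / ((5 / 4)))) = -893025 / 2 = -446512.50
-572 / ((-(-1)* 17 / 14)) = -8008 / 17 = -471.06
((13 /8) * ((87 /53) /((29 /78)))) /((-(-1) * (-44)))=-1521 /9328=-0.16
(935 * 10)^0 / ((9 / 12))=4 / 3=1.33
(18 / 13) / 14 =9 / 91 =0.10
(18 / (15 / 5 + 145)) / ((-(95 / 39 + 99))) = -351 / 292744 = -0.00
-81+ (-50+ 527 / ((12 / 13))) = 5279 / 12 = 439.92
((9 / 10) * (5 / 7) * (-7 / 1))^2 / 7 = 81 / 28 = 2.89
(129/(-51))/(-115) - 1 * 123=-240422/1955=-122.98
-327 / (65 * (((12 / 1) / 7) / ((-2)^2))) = -763 / 65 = -11.74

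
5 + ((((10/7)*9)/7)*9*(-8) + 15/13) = -80320/637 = -126.09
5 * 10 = 50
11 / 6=1.83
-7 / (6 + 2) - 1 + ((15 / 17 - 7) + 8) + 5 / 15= 139 / 408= 0.34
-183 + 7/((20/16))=-887/5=-177.40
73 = 73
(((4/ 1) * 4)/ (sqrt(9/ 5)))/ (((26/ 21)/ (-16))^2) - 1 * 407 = 1584.66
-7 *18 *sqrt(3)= -126 *sqrt(3)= -218.24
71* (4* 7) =1988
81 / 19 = 4.26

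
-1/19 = -0.05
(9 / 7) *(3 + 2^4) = 171 / 7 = 24.43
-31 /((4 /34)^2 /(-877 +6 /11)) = 1963039.07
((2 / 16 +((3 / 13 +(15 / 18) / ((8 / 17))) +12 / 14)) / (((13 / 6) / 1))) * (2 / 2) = 13033 / 9464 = 1.38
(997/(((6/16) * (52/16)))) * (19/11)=606176/429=1413.00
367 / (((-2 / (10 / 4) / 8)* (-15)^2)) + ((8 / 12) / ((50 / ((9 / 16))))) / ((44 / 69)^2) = -113553373 / 6969600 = -16.29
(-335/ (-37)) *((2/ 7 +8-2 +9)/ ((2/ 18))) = 322605/ 259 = 1245.58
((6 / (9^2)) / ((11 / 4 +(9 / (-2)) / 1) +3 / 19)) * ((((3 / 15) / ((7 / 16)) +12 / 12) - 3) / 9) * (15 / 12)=0.01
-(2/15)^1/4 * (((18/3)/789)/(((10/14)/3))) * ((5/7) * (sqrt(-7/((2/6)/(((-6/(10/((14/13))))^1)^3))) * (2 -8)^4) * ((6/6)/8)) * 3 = -428652 * sqrt(130)/5555875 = -0.88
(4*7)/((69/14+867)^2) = 5488/149010849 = 0.00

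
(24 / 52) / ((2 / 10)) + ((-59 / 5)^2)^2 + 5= 157585068 / 8125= 19395.09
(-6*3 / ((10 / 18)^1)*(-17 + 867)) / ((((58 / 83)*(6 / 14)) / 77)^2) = -1531070364285 / 841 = -1820535510.45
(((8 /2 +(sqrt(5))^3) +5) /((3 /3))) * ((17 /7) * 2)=306 /7 +170 * sqrt(5) /7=98.02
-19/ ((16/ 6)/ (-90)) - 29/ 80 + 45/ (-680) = 871517/ 1360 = 640.82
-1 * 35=-35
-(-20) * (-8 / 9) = -160 / 9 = -17.78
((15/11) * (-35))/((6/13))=-2275/22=-103.41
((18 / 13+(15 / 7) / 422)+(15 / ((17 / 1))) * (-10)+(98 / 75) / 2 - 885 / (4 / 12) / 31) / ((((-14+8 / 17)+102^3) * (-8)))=0.00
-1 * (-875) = 875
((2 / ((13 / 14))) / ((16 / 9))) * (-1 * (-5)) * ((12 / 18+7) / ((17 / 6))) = 7245 / 442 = 16.39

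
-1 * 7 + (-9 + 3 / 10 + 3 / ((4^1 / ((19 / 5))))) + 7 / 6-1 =-761 / 60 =-12.68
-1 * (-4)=4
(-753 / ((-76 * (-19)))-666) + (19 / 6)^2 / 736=-666.51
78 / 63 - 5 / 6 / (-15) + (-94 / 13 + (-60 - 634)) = -1146497 / 1638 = -699.94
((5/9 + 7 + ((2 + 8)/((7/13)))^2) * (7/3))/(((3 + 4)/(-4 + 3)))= -155432/1323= -117.48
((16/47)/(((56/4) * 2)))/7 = 4/2303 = 0.00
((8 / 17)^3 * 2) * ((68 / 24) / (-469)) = -512 / 406623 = -0.00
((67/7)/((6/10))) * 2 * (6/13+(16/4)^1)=142.34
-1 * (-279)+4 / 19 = 5305 / 19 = 279.21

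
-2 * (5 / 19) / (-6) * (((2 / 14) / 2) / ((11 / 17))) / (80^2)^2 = 17 / 71909376000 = 0.00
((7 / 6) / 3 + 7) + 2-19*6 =-1883 / 18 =-104.61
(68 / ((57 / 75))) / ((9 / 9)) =1700 / 19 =89.47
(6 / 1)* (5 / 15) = 2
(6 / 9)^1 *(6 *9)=36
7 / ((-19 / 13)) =-91 / 19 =-4.79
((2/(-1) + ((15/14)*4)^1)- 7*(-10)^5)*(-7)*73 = -357701168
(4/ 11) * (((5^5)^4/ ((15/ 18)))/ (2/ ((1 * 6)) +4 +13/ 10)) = 13732910156250000/ 1859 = 7387256673614.85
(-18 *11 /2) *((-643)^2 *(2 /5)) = -81862902 /5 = -16372580.40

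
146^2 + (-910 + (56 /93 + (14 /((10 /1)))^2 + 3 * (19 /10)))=94926319 /4650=20414.26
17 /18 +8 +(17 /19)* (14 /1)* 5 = 24479 /342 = 71.58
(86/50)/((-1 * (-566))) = 43/14150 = 0.00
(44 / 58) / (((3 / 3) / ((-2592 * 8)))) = -456192 / 29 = -15730.76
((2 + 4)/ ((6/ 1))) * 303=303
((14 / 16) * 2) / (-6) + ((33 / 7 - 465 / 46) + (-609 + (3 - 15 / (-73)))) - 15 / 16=-345491995 / 564144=-612.42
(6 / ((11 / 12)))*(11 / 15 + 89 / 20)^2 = 96721 / 550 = 175.86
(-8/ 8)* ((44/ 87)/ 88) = -1/ 174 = -0.01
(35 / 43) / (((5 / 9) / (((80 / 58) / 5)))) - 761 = -948463 / 1247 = -760.60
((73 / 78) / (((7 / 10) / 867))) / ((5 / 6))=126582 / 91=1391.01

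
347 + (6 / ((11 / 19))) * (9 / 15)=19427 / 55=353.22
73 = 73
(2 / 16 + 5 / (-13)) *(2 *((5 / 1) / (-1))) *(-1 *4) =-135 / 13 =-10.38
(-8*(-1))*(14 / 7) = 16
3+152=155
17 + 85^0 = 18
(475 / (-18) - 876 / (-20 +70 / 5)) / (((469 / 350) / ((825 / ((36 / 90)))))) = 74009375 / 402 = 184102.92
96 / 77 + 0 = 96 / 77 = 1.25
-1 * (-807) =807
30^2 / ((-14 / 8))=-3600 / 7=-514.29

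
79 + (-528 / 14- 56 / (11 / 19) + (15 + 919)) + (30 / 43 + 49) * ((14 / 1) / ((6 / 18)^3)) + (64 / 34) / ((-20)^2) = 27671088947 / 1407175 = 19664.28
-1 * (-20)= 20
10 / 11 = 0.91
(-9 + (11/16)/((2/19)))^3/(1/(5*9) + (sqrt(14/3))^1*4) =22186755/4954488832 - 332801325*sqrt(42)/1238622208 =-1.74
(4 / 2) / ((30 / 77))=77 / 15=5.13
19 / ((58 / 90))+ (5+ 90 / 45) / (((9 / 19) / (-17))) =-57874 / 261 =-221.74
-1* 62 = -62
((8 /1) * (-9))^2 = 5184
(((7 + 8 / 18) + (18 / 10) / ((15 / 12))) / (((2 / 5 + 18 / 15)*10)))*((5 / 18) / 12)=1999 / 155520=0.01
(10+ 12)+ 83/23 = 25.61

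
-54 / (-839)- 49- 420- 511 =-822166 / 839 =-979.94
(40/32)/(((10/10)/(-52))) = -65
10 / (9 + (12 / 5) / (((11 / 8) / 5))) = 22 / 39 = 0.56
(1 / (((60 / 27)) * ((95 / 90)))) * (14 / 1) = 567 / 95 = 5.97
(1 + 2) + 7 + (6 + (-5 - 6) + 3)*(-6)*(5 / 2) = 40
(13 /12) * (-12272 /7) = -39884 /21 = -1899.24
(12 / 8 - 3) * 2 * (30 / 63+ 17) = -367 / 7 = -52.43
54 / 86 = 27 / 43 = 0.63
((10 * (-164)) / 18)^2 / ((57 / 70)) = 47068000 / 4617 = 10194.50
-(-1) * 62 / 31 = 2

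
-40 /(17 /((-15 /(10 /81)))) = 4860 /17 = 285.88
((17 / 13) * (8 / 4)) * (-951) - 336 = -36702 / 13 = -2823.23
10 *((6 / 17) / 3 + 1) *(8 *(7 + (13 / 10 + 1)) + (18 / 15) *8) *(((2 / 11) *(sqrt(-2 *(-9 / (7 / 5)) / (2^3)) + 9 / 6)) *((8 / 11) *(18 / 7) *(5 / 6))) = 820800 *sqrt(35) / 14399 + 820800 / 2057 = 736.27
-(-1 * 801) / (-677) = -801 / 677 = -1.18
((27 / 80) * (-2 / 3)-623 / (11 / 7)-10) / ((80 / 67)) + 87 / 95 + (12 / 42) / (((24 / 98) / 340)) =114341399 / 2006400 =56.99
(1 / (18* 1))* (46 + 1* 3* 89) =313 / 18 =17.39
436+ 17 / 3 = 1325 / 3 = 441.67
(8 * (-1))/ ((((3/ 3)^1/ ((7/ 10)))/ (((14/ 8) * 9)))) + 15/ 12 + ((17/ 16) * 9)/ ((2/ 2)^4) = -6191/ 80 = -77.39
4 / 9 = 0.44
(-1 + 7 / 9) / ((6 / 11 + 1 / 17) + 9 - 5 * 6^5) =187 / 32709438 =0.00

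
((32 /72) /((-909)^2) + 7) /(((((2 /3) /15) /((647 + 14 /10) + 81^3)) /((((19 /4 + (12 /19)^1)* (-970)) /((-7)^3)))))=27471856384238917585 /21539493108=1275417961.16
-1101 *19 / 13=-20919 / 13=-1609.15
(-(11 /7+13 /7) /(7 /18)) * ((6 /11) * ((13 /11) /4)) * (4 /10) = -16848 /29645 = -0.57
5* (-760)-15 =-3815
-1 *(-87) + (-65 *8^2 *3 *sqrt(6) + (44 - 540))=-12480 *sqrt(6) - 409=-30978.63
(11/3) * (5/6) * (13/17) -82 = -24377/306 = -79.66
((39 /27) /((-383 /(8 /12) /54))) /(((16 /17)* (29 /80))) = -4420 /11107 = -0.40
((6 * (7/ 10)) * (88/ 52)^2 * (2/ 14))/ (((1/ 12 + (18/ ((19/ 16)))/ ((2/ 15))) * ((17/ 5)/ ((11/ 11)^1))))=331056/ 74522747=0.00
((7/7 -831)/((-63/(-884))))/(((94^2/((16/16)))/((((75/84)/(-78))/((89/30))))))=0.01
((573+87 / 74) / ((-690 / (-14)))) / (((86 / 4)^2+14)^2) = 264376 / 5147167125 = 0.00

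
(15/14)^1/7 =15/98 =0.15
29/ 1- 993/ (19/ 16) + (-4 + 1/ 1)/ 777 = -3972302/ 4921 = -807.21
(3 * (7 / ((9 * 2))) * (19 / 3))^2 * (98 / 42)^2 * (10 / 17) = 4333805 / 24786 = 174.85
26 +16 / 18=242 / 9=26.89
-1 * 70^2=-4900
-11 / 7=-1.57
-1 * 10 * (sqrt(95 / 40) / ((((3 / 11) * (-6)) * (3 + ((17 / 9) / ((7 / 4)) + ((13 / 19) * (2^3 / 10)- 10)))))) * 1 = -36575 * sqrt(38) / 128636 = -1.75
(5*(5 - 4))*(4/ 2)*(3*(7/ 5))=42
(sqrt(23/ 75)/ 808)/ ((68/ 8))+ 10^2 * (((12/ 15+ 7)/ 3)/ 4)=sqrt(69)/ 103020+ 65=65.00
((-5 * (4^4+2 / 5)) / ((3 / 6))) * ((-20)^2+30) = -1102520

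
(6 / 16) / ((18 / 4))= 1 / 12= 0.08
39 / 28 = 1.39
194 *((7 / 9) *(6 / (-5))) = -2716 / 15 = -181.07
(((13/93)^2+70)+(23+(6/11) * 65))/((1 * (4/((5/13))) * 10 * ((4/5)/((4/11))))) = 0.56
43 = 43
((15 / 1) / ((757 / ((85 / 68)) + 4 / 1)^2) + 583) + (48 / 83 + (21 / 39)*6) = 586.81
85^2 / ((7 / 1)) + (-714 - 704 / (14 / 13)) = -2349 / 7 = -335.57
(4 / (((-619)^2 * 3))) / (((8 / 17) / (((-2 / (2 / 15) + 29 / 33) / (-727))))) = 3961 / 27577246653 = 0.00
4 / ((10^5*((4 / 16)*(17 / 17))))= 1 / 6250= 0.00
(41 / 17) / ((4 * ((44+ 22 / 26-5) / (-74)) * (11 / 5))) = -2665 / 5236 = -0.51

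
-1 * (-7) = 7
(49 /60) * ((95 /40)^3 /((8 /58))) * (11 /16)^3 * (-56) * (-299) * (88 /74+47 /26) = 2007160954248989 /1551892480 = 1293363.41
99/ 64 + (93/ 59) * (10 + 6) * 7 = 672465/ 3776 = 178.09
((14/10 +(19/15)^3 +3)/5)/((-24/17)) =-369053/405000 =-0.91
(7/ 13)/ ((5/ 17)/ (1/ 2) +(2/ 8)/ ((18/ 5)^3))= 2776032/ 3060265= 0.91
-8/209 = -0.04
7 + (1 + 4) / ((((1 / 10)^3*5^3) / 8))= 327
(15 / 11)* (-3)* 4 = -180 / 11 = -16.36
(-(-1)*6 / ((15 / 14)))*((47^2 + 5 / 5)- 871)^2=10040357.60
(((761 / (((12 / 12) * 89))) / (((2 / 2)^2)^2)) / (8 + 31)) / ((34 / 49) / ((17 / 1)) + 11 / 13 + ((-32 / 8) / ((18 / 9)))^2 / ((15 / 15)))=37289 / 831171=0.04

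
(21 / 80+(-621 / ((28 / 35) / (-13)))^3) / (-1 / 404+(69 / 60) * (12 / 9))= 99638573975119827 / 148432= 671274212940.07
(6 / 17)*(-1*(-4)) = 24 / 17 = 1.41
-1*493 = -493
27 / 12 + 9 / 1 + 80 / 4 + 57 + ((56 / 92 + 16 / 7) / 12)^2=88.31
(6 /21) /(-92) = -1 /322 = -0.00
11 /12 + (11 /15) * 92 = 4103 /60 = 68.38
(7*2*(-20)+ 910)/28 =45/2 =22.50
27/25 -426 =-424.92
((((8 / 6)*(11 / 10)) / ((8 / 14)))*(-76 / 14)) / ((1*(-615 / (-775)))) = -6479 / 369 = -17.56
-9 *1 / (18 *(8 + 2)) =-1 / 20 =-0.05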